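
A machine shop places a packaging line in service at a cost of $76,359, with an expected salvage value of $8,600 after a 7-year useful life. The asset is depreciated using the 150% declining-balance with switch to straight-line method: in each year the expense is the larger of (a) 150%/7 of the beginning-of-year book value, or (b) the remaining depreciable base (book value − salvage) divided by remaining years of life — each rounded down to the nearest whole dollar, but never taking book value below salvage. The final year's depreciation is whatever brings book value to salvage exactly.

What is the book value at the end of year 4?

Depreciable base = $76,359 − $8,600 = $67,759.
Year 1: DB = ⌊$76,359 × 150%/7⌋ = $16,362; SL = ⌊$67,759/7⌋ = $9,679 → take DB $16,362. Book value $59,997.
Year 2: DB = ⌊$59,997 × 150%/7⌋ = $12,856; SL = ⌊$51,397/6⌋ = $8,566 → take DB $12,856. Book value $47,141.
Year 3: DB = ⌊$47,141 × 150%/7⌋ = $10,101; SL = ⌊$38,541/5⌋ = $7,708 → take DB $10,101. Book value $37,040.
Year 4: DB = ⌊$37,040 × 150%/7⌋ = $7,937; SL = ⌊$28,440/4⌋ = $7,110 → take DB $7,937. Book value $29,103.

$29,103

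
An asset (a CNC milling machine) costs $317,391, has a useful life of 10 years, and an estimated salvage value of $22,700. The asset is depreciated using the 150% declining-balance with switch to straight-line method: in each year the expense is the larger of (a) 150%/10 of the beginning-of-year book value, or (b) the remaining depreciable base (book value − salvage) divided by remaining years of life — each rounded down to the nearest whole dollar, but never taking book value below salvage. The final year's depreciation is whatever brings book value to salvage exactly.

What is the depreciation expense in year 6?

Depreciable base = $317,391 − $22,700 = $294,691.
Year 1: DB = ⌊$317,391 × 150%/10⌋ = $47,608; SL = ⌊$294,691/10⌋ = $29,469 → take DB $47,608. Book value $269,783.
Year 2: DB = ⌊$269,783 × 150%/10⌋ = $40,467; SL = ⌊$247,083/9⌋ = $27,453 → take DB $40,467. Book value $229,316.
Year 3: DB = ⌊$229,316 × 150%/10⌋ = $34,397; SL = ⌊$206,616/8⌋ = $25,827 → take DB $34,397. Book value $194,919.
Year 4: DB = ⌊$194,919 × 150%/10⌋ = $29,237; SL = ⌊$172,219/7⌋ = $24,602 → take DB $29,237. Book value $165,682.
Year 5: DB = ⌊$165,682 × 150%/10⌋ = $24,852; SL = ⌊$142,982/6⌋ = $23,830 → take DB $24,852. Book value $140,830.
Year 6: DB = ⌊$140,830 × 150%/10⌋ = $21,124; SL = ⌊$118,130/5⌋ = $23,626 → take SL $23,626. Book value $117,204.

$23,626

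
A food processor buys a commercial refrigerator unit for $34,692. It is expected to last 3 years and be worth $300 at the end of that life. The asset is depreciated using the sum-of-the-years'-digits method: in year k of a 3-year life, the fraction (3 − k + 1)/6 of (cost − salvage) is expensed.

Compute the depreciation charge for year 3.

$5,732

Depreciable base = $34,692 − $300 = $34,392.
Sum of the years' digits = 3+2+1 = 6.
Year 1: $34,392 × 3/6 = $17,196. Book value $17,496.
Year 2: $34,392 × 2/6 = $11,464. Book value $6,032.
Year 3: $34,392 × 1/6 = $5,732. Book value $300.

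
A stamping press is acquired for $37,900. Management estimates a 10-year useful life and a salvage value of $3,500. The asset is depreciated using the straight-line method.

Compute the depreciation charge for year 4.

Depreciable base = $37,900 − $3,500 = $34,400.
Annual expense = $34,400 / 10 = $3,440.

$3,440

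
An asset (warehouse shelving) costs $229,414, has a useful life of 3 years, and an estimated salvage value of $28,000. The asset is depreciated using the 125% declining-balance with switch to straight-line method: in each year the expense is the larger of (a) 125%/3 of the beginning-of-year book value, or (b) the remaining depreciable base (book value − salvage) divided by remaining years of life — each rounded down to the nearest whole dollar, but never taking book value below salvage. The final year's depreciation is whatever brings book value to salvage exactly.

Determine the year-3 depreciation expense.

Depreciable base = $229,414 − $28,000 = $201,414.
Year 1: DB = ⌊$229,414 × 125%/3⌋ = $95,589; SL = ⌊$201,414/3⌋ = $67,138 → take DB $95,589. Book value $133,825.
Year 2: DB = ⌊$133,825 × 125%/3⌋ = $55,760; SL = ⌊$105,825/2⌋ = $52,912 → take DB $55,760. Book value $78,065.
Year 3 (final): $78,065 − $28,000 = $50,065. Book value $28,000.

$50,065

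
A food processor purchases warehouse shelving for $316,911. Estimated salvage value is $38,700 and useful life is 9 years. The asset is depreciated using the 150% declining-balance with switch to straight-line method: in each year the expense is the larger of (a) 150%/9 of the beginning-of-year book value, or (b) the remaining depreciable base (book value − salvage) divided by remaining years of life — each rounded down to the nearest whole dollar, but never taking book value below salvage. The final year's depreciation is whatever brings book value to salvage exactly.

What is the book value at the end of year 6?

Depreciable base = $316,911 − $38,700 = $278,211.
Year 1: DB = ⌊$316,911 × 150%/9⌋ = $52,818; SL = ⌊$278,211/9⌋ = $30,912 → take DB $52,818. Book value $264,093.
Year 2: DB = ⌊$264,093 × 150%/9⌋ = $44,015; SL = ⌊$225,393/8⌋ = $28,174 → take DB $44,015. Book value $220,078.
Year 3: DB = ⌊$220,078 × 150%/9⌋ = $36,679; SL = ⌊$181,378/7⌋ = $25,911 → take DB $36,679. Book value $183,399.
Year 4: DB = ⌊$183,399 × 150%/9⌋ = $30,566; SL = ⌊$144,699/6⌋ = $24,116 → take DB $30,566. Book value $152,833.
Year 5: DB = ⌊$152,833 × 150%/9⌋ = $25,472; SL = ⌊$114,133/5⌋ = $22,826 → take DB $25,472. Book value $127,361.
Year 6: DB = ⌊$127,361 × 150%/9⌋ = $21,226; SL = ⌊$88,661/4⌋ = $22,165 → take SL $22,165. Book value $105,196.

$105,196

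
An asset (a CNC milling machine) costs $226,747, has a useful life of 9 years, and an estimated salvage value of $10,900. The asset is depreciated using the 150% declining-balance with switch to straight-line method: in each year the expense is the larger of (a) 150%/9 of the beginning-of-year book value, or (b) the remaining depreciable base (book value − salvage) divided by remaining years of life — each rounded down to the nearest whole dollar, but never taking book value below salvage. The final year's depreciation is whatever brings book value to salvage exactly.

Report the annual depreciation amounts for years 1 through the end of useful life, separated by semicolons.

$37,791; $31,492; $26,244; $21,870; $19,690; $19,690; $19,690; $19,690; $19,690

Depreciable base = $226,747 − $10,900 = $215,847.
Year 1: DB = ⌊$226,747 × 150%/9⌋ = $37,791; SL = ⌊$215,847/9⌋ = $23,983 → take DB $37,791. Book value $188,956.
Year 2: DB = ⌊$188,956 × 150%/9⌋ = $31,492; SL = ⌊$178,056/8⌋ = $22,257 → take DB $31,492. Book value $157,464.
Year 3: DB = ⌊$157,464 × 150%/9⌋ = $26,244; SL = ⌊$146,564/7⌋ = $20,937 → take DB $26,244. Book value $131,220.
Year 4: DB = ⌊$131,220 × 150%/9⌋ = $21,870; SL = ⌊$120,320/6⌋ = $20,053 → take DB $21,870. Book value $109,350.
Year 5: DB = ⌊$109,350 × 150%/9⌋ = $18,225; SL = ⌊$98,450/5⌋ = $19,690 → take SL $19,690. Book value $89,660.
Year 6: DB = ⌊$89,660 × 150%/9⌋ = $14,943; SL = ⌊$78,760/4⌋ = $19,690 → take SL $19,690. Book value $69,970.
Year 7: DB = ⌊$69,970 × 150%/9⌋ = $11,661; SL = ⌊$59,070/3⌋ = $19,690 → take SL $19,690. Book value $50,280.
Year 8: DB = ⌊$50,280 × 150%/9⌋ = $8,380; SL = ⌊$39,380/2⌋ = $19,690 → take SL $19,690. Book value $30,590.
Year 9 (final): $30,590 − $10,900 = $19,690. Book value $10,900.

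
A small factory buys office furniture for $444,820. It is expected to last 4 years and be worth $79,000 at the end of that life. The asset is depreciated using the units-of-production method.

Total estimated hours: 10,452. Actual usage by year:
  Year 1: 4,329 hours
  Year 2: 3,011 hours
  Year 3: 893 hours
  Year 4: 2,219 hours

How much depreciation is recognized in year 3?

Depreciable base = $444,820 − $79,000 = $365,820.
Rate = $365,820 / 10,452 hours = $35 per hour.
Year 1: 4,329 × $35 = $151,515. Book value $293,305.
Year 2: 3,011 × $35 = $105,385. Book value $187,920.
Year 3: 893 × $35 = $31,255. Book value $156,665.

$31,255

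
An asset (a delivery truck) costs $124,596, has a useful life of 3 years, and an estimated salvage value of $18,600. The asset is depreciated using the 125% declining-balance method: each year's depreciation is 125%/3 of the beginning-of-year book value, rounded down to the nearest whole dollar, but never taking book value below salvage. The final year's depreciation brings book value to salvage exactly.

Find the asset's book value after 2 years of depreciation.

Depreciable base = $124,596 − $18,600 = $105,996.
Year 1: ⌊$124,596 × 125%/3⌋ = $51,915. Book value $72,681.
Year 2: ⌊$72,681 × 125%/3⌋ = $30,283. Book value $42,398.

$42,398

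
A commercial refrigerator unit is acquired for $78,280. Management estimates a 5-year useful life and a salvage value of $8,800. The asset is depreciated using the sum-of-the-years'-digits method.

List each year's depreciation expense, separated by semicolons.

Depreciable base = $78,280 − $8,800 = $69,480.
Sum of the years' digits = 5+4+3+2+1 = 15.
Year 1: $69,480 × 5/15 = $23,160. Book value $55,120.
Year 2: $69,480 × 4/15 = $18,528. Book value $36,592.
Year 3: $69,480 × 3/15 = $13,896. Book value $22,696.
Year 4: $69,480 × 2/15 = $9,264. Book value $13,432.
Year 5: $69,480 × 1/15 = $4,632. Book value $8,800.

$23,160; $18,528; $13,896; $9,264; $4,632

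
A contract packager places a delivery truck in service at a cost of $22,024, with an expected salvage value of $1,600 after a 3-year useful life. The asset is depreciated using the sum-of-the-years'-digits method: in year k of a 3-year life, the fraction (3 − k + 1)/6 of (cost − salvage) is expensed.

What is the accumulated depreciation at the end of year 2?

Depreciable base = $22,024 − $1,600 = $20,424.
Sum of the years' digits = 3+2+1 = 6.
Year 1: $20,424 × 3/6 = $10,212. Book value $11,812.
Year 2: $20,424 × 2/6 = $6,808. Book value $5,004.
Accumulated through year 2 = $22,024 − $5,004 = $17,020.

$17,020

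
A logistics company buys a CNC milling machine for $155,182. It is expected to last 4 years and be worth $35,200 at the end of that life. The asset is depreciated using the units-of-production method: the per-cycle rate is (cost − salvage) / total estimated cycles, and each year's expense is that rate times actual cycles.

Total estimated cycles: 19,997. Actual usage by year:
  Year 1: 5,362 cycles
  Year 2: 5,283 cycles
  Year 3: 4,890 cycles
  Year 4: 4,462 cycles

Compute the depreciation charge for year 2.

Depreciable base = $155,182 − $35,200 = $119,982.
Rate = $119,982 / 19,997 cycles = $6 per cycle.
Year 1: 5,362 × $6 = $32,172. Book value $123,010.
Year 2: 5,283 × $6 = $31,698. Book value $91,312.

$31,698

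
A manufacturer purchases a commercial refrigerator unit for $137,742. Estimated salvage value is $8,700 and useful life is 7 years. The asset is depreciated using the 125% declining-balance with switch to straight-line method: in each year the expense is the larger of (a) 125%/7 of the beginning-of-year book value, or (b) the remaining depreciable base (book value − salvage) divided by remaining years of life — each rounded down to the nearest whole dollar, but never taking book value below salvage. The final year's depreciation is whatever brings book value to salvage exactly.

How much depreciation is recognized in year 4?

$16,848

Depreciable base = $137,742 − $8,700 = $129,042.
Year 1: DB = ⌊$137,742 × 125%/7⌋ = $24,596; SL = ⌊$129,042/7⌋ = $18,434 → take DB $24,596. Book value $113,146.
Year 2: DB = ⌊$113,146 × 125%/7⌋ = $20,204; SL = ⌊$104,446/6⌋ = $17,407 → take DB $20,204. Book value $92,942.
Year 3: DB = ⌊$92,942 × 125%/7⌋ = $16,596; SL = ⌊$84,242/5⌋ = $16,848 → take SL $16,848. Book value $76,094.
Year 4: DB = ⌊$76,094 × 125%/7⌋ = $13,588; SL = ⌊$67,394/4⌋ = $16,848 → take SL $16,848. Book value $59,246.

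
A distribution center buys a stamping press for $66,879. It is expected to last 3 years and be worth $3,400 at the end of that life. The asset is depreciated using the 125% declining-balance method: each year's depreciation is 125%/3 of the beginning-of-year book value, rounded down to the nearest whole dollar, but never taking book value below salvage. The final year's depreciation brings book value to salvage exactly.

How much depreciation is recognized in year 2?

Depreciable base = $66,879 − $3,400 = $63,479.
Year 1: ⌊$66,879 × 125%/3⌋ = $27,866. Book value $39,013.
Year 2: ⌊$39,013 × 125%/3⌋ = $16,255. Book value $22,758.

$16,255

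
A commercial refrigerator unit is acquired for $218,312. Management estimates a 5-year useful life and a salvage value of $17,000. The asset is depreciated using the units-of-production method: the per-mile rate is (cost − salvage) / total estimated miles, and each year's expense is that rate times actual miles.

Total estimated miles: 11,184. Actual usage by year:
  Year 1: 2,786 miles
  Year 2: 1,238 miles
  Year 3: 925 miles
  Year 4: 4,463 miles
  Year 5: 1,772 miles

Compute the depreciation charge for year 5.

Depreciable base = $218,312 − $17,000 = $201,312.
Rate = $201,312 / 11,184 miles = $18 per mile.
Year 1: 2,786 × $18 = $50,148. Book value $168,164.
Year 2: 1,238 × $18 = $22,284. Book value $145,880.
Year 3: 925 × $18 = $16,650. Book value $129,230.
Year 4: 4,463 × $18 = $80,334. Book value $48,896.
Year 5: 1,772 × $18 = $31,896. Book value $17,000.

$31,896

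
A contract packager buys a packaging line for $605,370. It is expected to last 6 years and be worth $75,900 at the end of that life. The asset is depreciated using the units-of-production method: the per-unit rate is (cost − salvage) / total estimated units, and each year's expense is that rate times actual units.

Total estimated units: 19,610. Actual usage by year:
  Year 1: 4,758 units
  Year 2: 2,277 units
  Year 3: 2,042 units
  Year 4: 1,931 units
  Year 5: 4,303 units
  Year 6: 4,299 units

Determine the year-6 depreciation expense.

Depreciable base = $605,370 − $75,900 = $529,470.
Rate = $529,470 / 19,610 units = $27 per unit.
Year 1: 4,758 × $27 = $128,466. Book value $476,904.
Year 2: 2,277 × $27 = $61,479. Book value $415,425.
Year 3: 2,042 × $27 = $55,134. Book value $360,291.
Year 4: 1,931 × $27 = $52,137. Book value $308,154.
Year 5: 4,303 × $27 = $116,181. Book value $191,973.
Year 6: 4,299 × $27 = $116,073. Book value $75,900.

$116,073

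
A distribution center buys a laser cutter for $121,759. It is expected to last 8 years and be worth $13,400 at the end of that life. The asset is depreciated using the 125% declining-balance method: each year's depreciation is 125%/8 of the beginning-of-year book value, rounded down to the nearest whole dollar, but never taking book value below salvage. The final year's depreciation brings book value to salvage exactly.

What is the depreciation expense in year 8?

Depreciable base = $121,759 − $13,400 = $108,359.
Year 1: ⌊$121,759 × 125%/8⌋ = $19,024. Book value $102,735.
Year 2: ⌊$102,735 × 125%/8⌋ = $16,052. Book value $86,683.
Year 3: ⌊$86,683 × 125%/8⌋ = $13,544. Book value $73,139.
Year 4: ⌊$73,139 × 125%/8⌋ = $11,427. Book value $61,712.
Year 5: ⌊$61,712 × 125%/8⌋ = $9,642. Book value $52,070.
Year 6: ⌊$52,070 × 125%/8⌋ = $8,135. Book value $43,935.
Year 7: ⌊$43,935 × 125%/8⌋ = $6,864. Book value $37,071.
Year 8 (final): $37,071 − $13,400 = $23,671. Book value $13,400.

$23,671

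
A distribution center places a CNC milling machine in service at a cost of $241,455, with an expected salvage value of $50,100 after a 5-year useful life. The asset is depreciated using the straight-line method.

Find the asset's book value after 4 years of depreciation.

$88,371

Depreciable base = $241,455 − $50,100 = $191,355.
Annual expense = $191,355 / 5 = $38,271.
End of year 1: book value $203,184.
End of year 2: book value $164,913.
End of year 3: book value $126,642.
End of year 4: book value $88,371.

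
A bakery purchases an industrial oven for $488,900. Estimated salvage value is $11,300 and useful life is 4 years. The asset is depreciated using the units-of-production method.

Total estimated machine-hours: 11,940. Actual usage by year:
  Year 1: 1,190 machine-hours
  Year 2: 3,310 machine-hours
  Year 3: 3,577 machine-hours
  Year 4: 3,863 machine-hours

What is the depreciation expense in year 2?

$132,400

Depreciable base = $488,900 − $11,300 = $477,600.
Rate = $477,600 / 11,940 machine-hours = $40 per machine-hour.
Year 1: 1,190 × $40 = $47,600. Book value $441,300.
Year 2: 3,310 × $40 = $132,400. Book value $308,900.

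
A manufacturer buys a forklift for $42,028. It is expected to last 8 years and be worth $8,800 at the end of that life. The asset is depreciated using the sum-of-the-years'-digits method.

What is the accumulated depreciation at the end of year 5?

$27,690

Depreciable base = $42,028 − $8,800 = $33,228.
Sum of the years' digits = 8+7+6+5+4+3+2+1 = 36.
Year 1: $33,228 × 8/36 = $7,384. Book value $34,644.
Year 2: $33,228 × 7/36 = $6,461. Book value $28,183.
Year 3: $33,228 × 6/36 = $5,538. Book value $22,645.
Year 4: $33,228 × 5/36 = $4,615. Book value $18,030.
Year 5: $33,228 × 4/36 = $3,692. Book value $14,338.
Accumulated through year 5 = $42,028 − $14,338 = $27,690.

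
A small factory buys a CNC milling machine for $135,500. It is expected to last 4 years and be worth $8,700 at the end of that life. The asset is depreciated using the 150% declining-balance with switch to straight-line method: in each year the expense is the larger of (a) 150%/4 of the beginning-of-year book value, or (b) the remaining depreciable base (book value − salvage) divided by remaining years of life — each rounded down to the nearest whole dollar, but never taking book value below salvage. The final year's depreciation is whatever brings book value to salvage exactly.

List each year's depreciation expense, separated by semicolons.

$50,812; $31,758; $22,115; $22,115

Depreciable base = $135,500 − $8,700 = $126,800.
Year 1: DB = ⌊$135,500 × 150%/4⌋ = $50,812; SL = ⌊$126,800/4⌋ = $31,700 → take DB $50,812. Book value $84,688.
Year 2: DB = ⌊$84,688 × 150%/4⌋ = $31,758; SL = ⌊$75,988/3⌋ = $25,329 → take DB $31,758. Book value $52,930.
Year 3: DB = ⌊$52,930 × 150%/4⌋ = $19,848; SL = ⌊$44,230/2⌋ = $22,115 → take SL $22,115. Book value $30,815.
Year 4 (final): $30,815 − $8,700 = $22,115. Book value $8,700.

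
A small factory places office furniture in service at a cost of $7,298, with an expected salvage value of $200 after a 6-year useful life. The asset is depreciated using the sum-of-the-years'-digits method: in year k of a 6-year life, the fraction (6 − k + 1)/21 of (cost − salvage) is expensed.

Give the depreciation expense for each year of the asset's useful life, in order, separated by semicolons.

Depreciable base = $7,298 − $200 = $7,098.
Sum of the years' digits = 6+5+4+3+2+1 = 21.
Year 1: $7,098 × 6/21 = $2,028. Book value $5,270.
Year 2: $7,098 × 5/21 = $1,690. Book value $3,580.
Year 3: $7,098 × 4/21 = $1,352. Book value $2,228.
Year 4: $7,098 × 3/21 = $1,014. Book value $1,214.
Year 5: $7,098 × 2/21 = $676. Book value $538.
Year 6: $7,098 × 1/21 = $338. Book value $200.

$2,028; $1,690; $1,352; $1,014; $676; $338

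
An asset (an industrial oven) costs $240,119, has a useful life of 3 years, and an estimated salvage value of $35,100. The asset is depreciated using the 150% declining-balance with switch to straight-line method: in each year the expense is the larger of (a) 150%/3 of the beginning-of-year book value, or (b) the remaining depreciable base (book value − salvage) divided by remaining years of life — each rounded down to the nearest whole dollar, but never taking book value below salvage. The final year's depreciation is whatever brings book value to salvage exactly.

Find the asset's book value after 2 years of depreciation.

$60,030

Depreciable base = $240,119 − $35,100 = $205,019.
Year 1: DB = ⌊$240,119 × 150%/3⌋ = $120,059; SL = ⌊$205,019/3⌋ = $68,339 → take DB $120,059. Book value $120,060.
Year 2: DB = ⌊$120,060 × 150%/3⌋ = $60,030; SL = ⌊$84,960/2⌋ = $42,480 → take DB $60,030. Book value $60,030.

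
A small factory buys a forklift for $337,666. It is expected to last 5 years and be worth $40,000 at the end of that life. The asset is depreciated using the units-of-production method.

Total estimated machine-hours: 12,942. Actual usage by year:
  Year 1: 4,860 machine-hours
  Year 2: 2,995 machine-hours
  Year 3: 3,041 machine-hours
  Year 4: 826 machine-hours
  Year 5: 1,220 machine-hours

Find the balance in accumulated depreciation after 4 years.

$269,606

Depreciable base = $337,666 − $40,000 = $297,666.
Rate = $297,666 / 12,942 machine-hours = $23 per machine-hour.
Year 1: 4,860 × $23 = $111,780. Book value $225,886.
Year 2: 2,995 × $23 = $68,885. Book value $157,001.
Year 3: 3,041 × $23 = $69,943. Book value $87,058.
Year 4: 826 × $23 = $18,998. Book value $68,060.
Accumulated through year 4 = $337,666 − $68,060 = $269,606.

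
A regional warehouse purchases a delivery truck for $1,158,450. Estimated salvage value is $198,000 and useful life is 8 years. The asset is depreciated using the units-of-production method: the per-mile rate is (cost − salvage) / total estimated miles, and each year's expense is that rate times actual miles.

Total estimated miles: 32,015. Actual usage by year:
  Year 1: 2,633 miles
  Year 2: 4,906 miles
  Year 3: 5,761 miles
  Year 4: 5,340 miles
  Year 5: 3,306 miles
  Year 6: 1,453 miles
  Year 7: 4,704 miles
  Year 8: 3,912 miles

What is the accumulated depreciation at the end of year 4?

Depreciable base = $1,158,450 − $198,000 = $960,450.
Rate = $960,450 / 32,015 miles = $30 per mile.
Year 1: 2,633 × $30 = $78,990. Book value $1,079,460.
Year 2: 4,906 × $30 = $147,180. Book value $932,280.
Year 3: 5,761 × $30 = $172,830. Book value $759,450.
Year 4: 5,340 × $30 = $160,200. Book value $599,250.
Accumulated through year 4 = $1,158,450 − $599,250 = $559,200.

$559,200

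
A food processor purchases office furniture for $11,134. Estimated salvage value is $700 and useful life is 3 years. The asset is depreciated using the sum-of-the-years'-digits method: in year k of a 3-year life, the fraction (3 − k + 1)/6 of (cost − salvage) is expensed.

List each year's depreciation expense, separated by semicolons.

Depreciable base = $11,134 − $700 = $10,434.
Sum of the years' digits = 3+2+1 = 6.
Year 1: $10,434 × 3/6 = $5,217. Book value $5,917.
Year 2: $10,434 × 2/6 = $3,478. Book value $2,439.
Year 3: $10,434 × 1/6 = $1,739. Book value $700.

$5,217; $3,478; $1,739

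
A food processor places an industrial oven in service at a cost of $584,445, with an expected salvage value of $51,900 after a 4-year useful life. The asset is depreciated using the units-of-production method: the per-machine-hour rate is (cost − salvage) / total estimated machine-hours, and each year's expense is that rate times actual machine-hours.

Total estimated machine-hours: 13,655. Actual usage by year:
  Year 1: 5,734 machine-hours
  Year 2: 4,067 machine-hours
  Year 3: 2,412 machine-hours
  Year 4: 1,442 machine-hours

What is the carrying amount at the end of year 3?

$108,138

Depreciable base = $584,445 − $51,900 = $532,545.
Rate = $532,545 / 13,655 machine-hours = $39 per machine-hour.
Year 1: 5,734 × $39 = $223,626. Book value $360,819.
Year 2: 4,067 × $39 = $158,613. Book value $202,206.
Year 3: 2,412 × $39 = $94,068. Book value $108,138.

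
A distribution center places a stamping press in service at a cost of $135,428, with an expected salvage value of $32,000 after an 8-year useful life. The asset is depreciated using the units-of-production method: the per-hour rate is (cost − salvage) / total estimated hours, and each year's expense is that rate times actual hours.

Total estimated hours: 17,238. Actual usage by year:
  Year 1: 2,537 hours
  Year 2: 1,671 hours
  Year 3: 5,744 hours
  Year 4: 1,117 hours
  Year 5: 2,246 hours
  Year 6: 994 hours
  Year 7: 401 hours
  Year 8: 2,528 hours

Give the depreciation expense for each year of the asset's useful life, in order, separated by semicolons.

Depreciable base = $135,428 − $32,000 = $103,428.
Rate = $103,428 / 17,238 hours = $6 per hour.
Year 1: 2,537 × $6 = $15,222. Book value $120,206.
Year 2: 1,671 × $6 = $10,026. Book value $110,180.
Year 3: 5,744 × $6 = $34,464. Book value $75,716.
Year 4: 1,117 × $6 = $6,702. Book value $69,014.
Year 5: 2,246 × $6 = $13,476. Book value $55,538.
Year 6: 994 × $6 = $5,964. Book value $49,574.
Year 7: 401 × $6 = $2,406. Book value $47,168.
Year 8: 2,528 × $6 = $15,168. Book value $32,000.

$15,222; $10,026; $34,464; $6,702; $13,476; $5,964; $2,406; $15,168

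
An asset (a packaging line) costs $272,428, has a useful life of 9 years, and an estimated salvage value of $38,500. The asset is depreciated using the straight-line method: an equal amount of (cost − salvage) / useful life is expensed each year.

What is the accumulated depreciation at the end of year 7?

Depreciable base = $272,428 − $38,500 = $233,928.
Annual expense = $233,928 / 9 = $25,992.
End of year 1: book value $246,436.
End of year 2: book value $220,444.
End of year 3: book value $194,452.
End of year 4: book value $168,460.
End of year 5: book value $142,468.
End of year 6: book value $116,476.
End of year 7: book value $90,484.
Accumulated through year 7 = $272,428 − $90,484 = $181,944.

$181,944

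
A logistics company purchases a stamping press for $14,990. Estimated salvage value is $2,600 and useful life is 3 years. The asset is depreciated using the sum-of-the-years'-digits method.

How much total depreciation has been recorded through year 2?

$10,325

Depreciable base = $14,990 − $2,600 = $12,390.
Sum of the years' digits = 3+2+1 = 6.
Year 1: $12,390 × 3/6 = $6,195. Book value $8,795.
Year 2: $12,390 × 2/6 = $4,130. Book value $4,665.
Accumulated through year 2 = $14,990 − $4,665 = $10,325.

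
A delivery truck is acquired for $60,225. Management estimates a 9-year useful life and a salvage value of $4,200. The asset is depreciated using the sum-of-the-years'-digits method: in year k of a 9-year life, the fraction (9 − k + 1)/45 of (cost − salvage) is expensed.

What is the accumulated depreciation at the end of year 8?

$54,780

Depreciable base = $60,225 − $4,200 = $56,025.
Sum of the years' digits = 9+8+7+6+5+4+3+2+1 = 45.
Year 1: $56,025 × 9/45 = $11,205. Book value $49,020.
Year 2: $56,025 × 8/45 = $9,960. Book value $39,060.
Year 3: $56,025 × 7/45 = $8,715. Book value $30,345.
Year 4: $56,025 × 6/45 = $7,470. Book value $22,875.
Year 5: $56,025 × 5/45 = $6,225. Book value $16,650.
Year 6: $56,025 × 4/45 = $4,980. Book value $11,670.
Year 7: $56,025 × 3/45 = $3,735. Book value $7,935.
Year 8: $56,025 × 2/45 = $2,490. Book value $5,445.
Accumulated through year 8 = $60,225 − $5,445 = $54,780.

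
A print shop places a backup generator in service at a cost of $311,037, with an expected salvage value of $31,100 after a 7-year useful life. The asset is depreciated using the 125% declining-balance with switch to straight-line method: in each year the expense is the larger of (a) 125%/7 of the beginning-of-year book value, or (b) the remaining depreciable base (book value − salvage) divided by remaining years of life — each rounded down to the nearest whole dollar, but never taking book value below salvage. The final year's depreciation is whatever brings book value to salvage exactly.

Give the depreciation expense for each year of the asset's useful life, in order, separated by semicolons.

$55,542; $45,624; $37,476; $35,323; $35,324; $35,324; $35,324

Depreciable base = $311,037 − $31,100 = $279,937.
Year 1: DB = ⌊$311,037 × 125%/7⌋ = $55,542; SL = ⌊$279,937/7⌋ = $39,991 → take DB $55,542. Book value $255,495.
Year 2: DB = ⌊$255,495 × 125%/7⌋ = $45,624; SL = ⌊$224,395/6⌋ = $37,399 → take DB $45,624. Book value $209,871.
Year 3: DB = ⌊$209,871 × 125%/7⌋ = $37,476; SL = ⌊$178,771/5⌋ = $35,754 → take DB $37,476. Book value $172,395.
Year 4: DB = ⌊$172,395 × 125%/7⌋ = $30,784; SL = ⌊$141,295/4⌋ = $35,323 → take SL $35,323. Book value $137,072.
Year 5: DB = ⌊$137,072 × 125%/7⌋ = $24,477; SL = ⌊$105,972/3⌋ = $35,324 → take SL $35,324. Book value $101,748.
Year 6: DB = ⌊$101,748 × 125%/7⌋ = $18,169; SL = ⌊$70,648/2⌋ = $35,324 → take SL $35,324. Book value $66,424.
Year 7 (final): $66,424 − $31,100 = $35,324. Book value $31,100.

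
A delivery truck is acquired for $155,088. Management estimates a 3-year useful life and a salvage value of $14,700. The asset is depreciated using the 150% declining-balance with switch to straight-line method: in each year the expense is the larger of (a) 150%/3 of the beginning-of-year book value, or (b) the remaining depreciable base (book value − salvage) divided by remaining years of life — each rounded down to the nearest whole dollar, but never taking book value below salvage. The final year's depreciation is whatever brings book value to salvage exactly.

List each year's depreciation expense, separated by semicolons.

Depreciable base = $155,088 − $14,700 = $140,388.
Year 1: DB = ⌊$155,088 × 150%/3⌋ = $77,544; SL = ⌊$140,388/3⌋ = $46,796 → take DB $77,544. Book value $77,544.
Year 2: DB = ⌊$77,544 × 150%/3⌋ = $38,772; SL = ⌊$62,844/2⌋ = $31,422 → take DB $38,772. Book value $38,772.
Year 3 (final): $38,772 − $14,700 = $24,072. Book value $14,700.

$77,544; $38,772; $24,072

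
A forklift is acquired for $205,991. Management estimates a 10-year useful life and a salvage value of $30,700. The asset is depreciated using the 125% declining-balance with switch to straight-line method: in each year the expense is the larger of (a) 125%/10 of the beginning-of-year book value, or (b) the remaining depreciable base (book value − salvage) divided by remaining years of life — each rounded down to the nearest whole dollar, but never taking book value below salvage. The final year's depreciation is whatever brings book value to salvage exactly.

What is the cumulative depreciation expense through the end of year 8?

$145,307

Depreciable base = $205,991 − $30,700 = $175,291.
Year 1: DB = ⌊$205,991 × 125%/10⌋ = $25,748; SL = ⌊$175,291/10⌋ = $17,529 → take DB $25,748. Book value $180,243.
Year 2: DB = ⌊$180,243 × 125%/10⌋ = $22,530; SL = ⌊$149,543/9⌋ = $16,615 → take DB $22,530. Book value $157,713.
Year 3: DB = ⌊$157,713 × 125%/10⌋ = $19,714; SL = ⌊$127,013/8⌋ = $15,876 → take DB $19,714. Book value $137,999.
Year 4: DB = ⌊$137,999 × 125%/10⌋ = $17,249; SL = ⌊$107,299/7⌋ = $15,328 → take DB $17,249. Book value $120,750.
Year 5: DB = ⌊$120,750 × 125%/10⌋ = $15,093; SL = ⌊$90,050/6⌋ = $15,008 → take DB $15,093. Book value $105,657.
Year 6: DB = ⌊$105,657 × 125%/10⌋ = $13,207; SL = ⌊$74,957/5⌋ = $14,991 → take SL $14,991. Book value $90,666.
Year 7: DB = ⌊$90,666 × 125%/10⌋ = $11,333; SL = ⌊$59,966/4⌋ = $14,991 → take SL $14,991. Book value $75,675.
Year 8: DB = ⌊$75,675 × 125%/10⌋ = $9,459; SL = ⌊$44,975/3⌋ = $14,991 → take SL $14,991. Book value $60,684.
Accumulated through year 8 = $205,991 − $60,684 = $145,307.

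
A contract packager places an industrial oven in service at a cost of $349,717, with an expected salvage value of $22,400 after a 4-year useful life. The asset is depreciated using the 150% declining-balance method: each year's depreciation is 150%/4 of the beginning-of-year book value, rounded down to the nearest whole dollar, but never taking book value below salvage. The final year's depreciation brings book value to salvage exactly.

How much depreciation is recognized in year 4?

Depreciable base = $349,717 − $22,400 = $327,317.
Year 1: ⌊$349,717 × 150%/4⌋ = $131,143. Book value $218,574.
Year 2: ⌊$218,574 × 150%/4⌋ = $81,965. Book value $136,609.
Year 3: ⌊$136,609 × 150%/4⌋ = $51,228. Book value $85,381.
Year 4 (final): $85,381 − $22,400 = $62,981. Book value $22,400.

$62,981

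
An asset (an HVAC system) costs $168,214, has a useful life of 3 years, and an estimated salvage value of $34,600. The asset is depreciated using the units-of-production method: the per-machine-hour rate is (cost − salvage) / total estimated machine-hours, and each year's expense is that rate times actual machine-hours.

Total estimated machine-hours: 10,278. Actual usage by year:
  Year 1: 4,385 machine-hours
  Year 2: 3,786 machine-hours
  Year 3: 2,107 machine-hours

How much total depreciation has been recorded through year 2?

Depreciable base = $168,214 − $34,600 = $133,614.
Rate = $133,614 / 10,278 machine-hours = $13 per machine-hour.
Year 1: 4,385 × $13 = $57,005. Book value $111,209.
Year 2: 3,786 × $13 = $49,218. Book value $61,991.
Accumulated through year 2 = $168,214 − $61,991 = $106,223.

$106,223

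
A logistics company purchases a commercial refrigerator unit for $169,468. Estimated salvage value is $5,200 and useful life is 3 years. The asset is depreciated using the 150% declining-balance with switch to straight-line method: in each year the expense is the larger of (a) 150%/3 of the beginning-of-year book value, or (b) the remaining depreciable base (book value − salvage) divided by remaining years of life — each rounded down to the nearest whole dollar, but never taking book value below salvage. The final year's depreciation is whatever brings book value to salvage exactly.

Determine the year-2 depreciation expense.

$42,367

Depreciable base = $169,468 − $5,200 = $164,268.
Year 1: DB = ⌊$169,468 × 150%/3⌋ = $84,734; SL = ⌊$164,268/3⌋ = $54,756 → take DB $84,734. Book value $84,734.
Year 2: DB = ⌊$84,734 × 150%/3⌋ = $42,367; SL = ⌊$79,534/2⌋ = $39,767 → take DB $42,367. Book value $42,367.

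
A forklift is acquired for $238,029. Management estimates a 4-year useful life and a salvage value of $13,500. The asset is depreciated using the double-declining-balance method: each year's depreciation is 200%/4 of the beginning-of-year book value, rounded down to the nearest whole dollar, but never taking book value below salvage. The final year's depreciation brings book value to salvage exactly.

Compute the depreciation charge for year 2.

Depreciable base = $238,029 − $13,500 = $224,529.
Year 1: ⌊$238,029 × 200%/4⌋ = $119,014. Book value $119,015.
Year 2: ⌊$119,015 × 200%/4⌋ = $59,507. Book value $59,508.

$59,507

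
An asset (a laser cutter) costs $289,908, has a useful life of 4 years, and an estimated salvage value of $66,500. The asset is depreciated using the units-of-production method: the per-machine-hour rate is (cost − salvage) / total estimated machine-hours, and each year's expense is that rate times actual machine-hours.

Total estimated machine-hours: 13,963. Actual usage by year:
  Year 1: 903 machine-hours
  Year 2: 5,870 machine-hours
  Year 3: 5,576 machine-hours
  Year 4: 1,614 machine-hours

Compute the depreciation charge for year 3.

Depreciable base = $289,908 − $66,500 = $223,408.
Rate = $223,408 / 13,963 machine-hours = $16 per machine-hour.
Year 1: 903 × $16 = $14,448. Book value $275,460.
Year 2: 5,870 × $16 = $93,920. Book value $181,540.
Year 3: 5,576 × $16 = $89,216. Book value $92,324.

$89,216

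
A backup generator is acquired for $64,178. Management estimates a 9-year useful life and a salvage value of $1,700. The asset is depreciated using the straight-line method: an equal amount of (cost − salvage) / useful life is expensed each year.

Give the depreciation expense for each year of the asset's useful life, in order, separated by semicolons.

Depreciable base = $64,178 − $1,700 = $62,478.
Annual expense = $62,478 / 9 = $6,942.
End of year 1: book value $57,236.
End of year 2: book value $50,294.
End of year 3: book value $43,352.
End of year 4: book value $36,410.
End of year 5: book value $29,468.
End of year 6: book value $22,526.
End of year 7: book value $15,584.
End of year 8: book value $8,642.
End of year 9: book value $1,700.

$6,942; $6,942; $6,942; $6,942; $6,942; $6,942; $6,942; $6,942; $6,942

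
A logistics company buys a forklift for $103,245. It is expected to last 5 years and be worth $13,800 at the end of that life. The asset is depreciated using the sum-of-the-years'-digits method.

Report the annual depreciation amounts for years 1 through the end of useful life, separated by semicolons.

$29,815; $23,852; $17,889; $11,926; $5,963

Depreciable base = $103,245 − $13,800 = $89,445.
Sum of the years' digits = 5+4+3+2+1 = 15.
Year 1: $89,445 × 5/15 = $29,815. Book value $73,430.
Year 2: $89,445 × 4/15 = $23,852. Book value $49,578.
Year 3: $89,445 × 3/15 = $17,889. Book value $31,689.
Year 4: $89,445 × 2/15 = $11,926. Book value $19,763.
Year 5: $89,445 × 1/15 = $5,963. Book value $13,800.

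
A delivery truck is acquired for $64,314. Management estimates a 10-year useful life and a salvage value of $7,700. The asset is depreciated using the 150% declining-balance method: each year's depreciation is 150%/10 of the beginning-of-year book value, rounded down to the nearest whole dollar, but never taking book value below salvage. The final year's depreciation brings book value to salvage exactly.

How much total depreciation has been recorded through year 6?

$40,056

Depreciable base = $64,314 − $7,700 = $56,614.
Year 1: ⌊$64,314 × 150%/10⌋ = $9,647. Book value $54,667.
Year 2: ⌊$54,667 × 150%/10⌋ = $8,200. Book value $46,467.
Year 3: ⌊$46,467 × 150%/10⌋ = $6,970. Book value $39,497.
Year 4: ⌊$39,497 × 150%/10⌋ = $5,924. Book value $33,573.
Year 5: ⌊$33,573 × 150%/10⌋ = $5,035. Book value $28,538.
Year 6: ⌊$28,538 × 150%/10⌋ = $4,280. Book value $24,258.
Accumulated through year 6 = $64,314 − $24,258 = $40,056.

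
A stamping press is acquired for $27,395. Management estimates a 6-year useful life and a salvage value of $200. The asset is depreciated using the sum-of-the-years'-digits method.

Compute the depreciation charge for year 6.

Depreciable base = $27,395 − $200 = $27,195.
Sum of the years' digits = 6+5+4+3+2+1 = 21.
Year 1: $27,195 × 6/21 = $7,770. Book value $19,625.
Year 2: $27,195 × 5/21 = $6,475. Book value $13,150.
Year 3: $27,195 × 4/21 = $5,180. Book value $7,970.
Year 4: $27,195 × 3/21 = $3,885. Book value $4,085.
Year 5: $27,195 × 2/21 = $2,590. Book value $1,495.
Year 6: $27,195 × 1/21 = $1,295. Book value $200.

$1,295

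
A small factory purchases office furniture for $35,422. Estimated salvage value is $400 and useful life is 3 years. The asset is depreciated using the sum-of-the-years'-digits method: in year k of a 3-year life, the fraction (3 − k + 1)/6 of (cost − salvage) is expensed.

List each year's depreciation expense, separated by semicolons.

$17,511; $11,674; $5,837

Depreciable base = $35,422 − $400 = $35,022.
Sum of the years' digits = 3+2+1 = 6.
Year 1: $35,022 × 3/6 = $17,511. Book value $17,911.
Year 2: $35,022 × 2/6 = $11,674. Book value $6,237.
Year 3: $35,022 × 1/6 = $5,837. Book value $400.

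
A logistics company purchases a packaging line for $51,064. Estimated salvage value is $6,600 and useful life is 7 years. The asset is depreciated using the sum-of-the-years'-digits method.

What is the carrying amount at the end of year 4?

$16,128

Depreciable base = $51,064 − $6,600 = $44,464.
Sum of the years' digits = 7+6+5+4+3+2+1 = 28.
Year 1: $44,464 × 7/28 = $11,116. Book value $39,948.
Year 2: $44,464 × 6/28 = $9,528. Book value $30,420.
Year 3: $44,464 × 5/28 = $7,940. Book value $22,480.
Year 4: $44,464 × 4/28 = $6,352. Book value $16,128.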